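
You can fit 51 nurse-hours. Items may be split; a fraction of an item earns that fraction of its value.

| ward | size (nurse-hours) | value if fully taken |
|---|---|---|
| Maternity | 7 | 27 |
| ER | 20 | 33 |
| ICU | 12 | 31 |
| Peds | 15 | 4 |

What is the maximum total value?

Best value per unit of size first: Maternity 27/7≈3.86, ICU 31/12≈2.58, ER 33/20≈1.65, Peds 4/15≈0.267.
All 7 nurse-hours of Maternity fit (value 27) ; 44 remain.
ICU: take in full, 12 nurse-hours for value 31 ; 32 left.
ER: take in full, 20 nurse-hours for value 33 ; 12 left.
12 nurse-hours left: a 12/15 share of Peds gives 4×12/15 = 3.2.
Total value = 94.2.

94.2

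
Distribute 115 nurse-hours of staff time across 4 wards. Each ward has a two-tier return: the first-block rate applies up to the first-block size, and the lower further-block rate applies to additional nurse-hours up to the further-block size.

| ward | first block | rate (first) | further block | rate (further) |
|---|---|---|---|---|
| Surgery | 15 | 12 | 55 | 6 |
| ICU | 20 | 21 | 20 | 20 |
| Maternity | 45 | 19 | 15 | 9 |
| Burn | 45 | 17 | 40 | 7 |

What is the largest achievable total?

Order all 8 blocks by rate: ICU/tier1 21 > ICU/tier2 20 > Maternity/tier1 19 > Burn/tier1 17 > Surgery/tier1 12 > Maternity/tier2 9 > Burn/tier2 7 > Surgery/tier2 6.
Fill ICU tier1 block (20 at 21) — 95 left.
ICU tier2 at 20: fill all 20 — 75 left.
Maternity/tier1 (19): +45 — 30 left.
30 remain; put them into Burn tier1 at 17.
Total = 21×20 + 20×20 + 19×45 + 17×30 = 2185.

2185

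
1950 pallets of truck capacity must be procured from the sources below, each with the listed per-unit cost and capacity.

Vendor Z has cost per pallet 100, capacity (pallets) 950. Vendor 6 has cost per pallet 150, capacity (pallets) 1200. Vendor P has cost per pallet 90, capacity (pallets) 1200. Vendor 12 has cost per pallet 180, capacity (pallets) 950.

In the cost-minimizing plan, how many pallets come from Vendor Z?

750

Fill from the cheapest source first.
Vendor P at 90: take all 1200 pallets — 750 still needed.
Vendor Z (100): take the remaining 750 — done.
Vendor 6, Vendor 12: unused.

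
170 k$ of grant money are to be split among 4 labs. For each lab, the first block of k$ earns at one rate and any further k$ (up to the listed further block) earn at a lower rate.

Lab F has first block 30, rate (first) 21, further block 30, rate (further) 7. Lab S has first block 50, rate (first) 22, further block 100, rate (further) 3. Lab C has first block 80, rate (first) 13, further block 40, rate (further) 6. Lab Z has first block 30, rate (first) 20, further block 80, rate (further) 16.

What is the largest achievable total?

Rank every tier by rate: Lab S/tier1 22 > Lab F/tier1 21 > Lab Z/tier1 20 > Lab Z/tier2 16 > Lab C/tier1 13 > Lab F/tier2 7 > Lab C/tier2 6 > Lab S/tier2 3.
Lab S/tier1 (22): +50 ; 120 left.
Lab F/tier1 (21): +30 ; 90 left.
Fill Lab Z tier1 block (30 at 20) ; 60 left.
60 remain; put them into Lab Z tier2 at 16.
Total = 22×50 + 21×30 + 20×30 + 16×60 = 3290.

3290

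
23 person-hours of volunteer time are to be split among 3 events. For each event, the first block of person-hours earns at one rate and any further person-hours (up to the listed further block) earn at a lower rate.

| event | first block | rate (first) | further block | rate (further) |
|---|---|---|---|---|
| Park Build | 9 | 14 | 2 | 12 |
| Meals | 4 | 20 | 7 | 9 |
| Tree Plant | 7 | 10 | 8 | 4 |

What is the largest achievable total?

Order all 6 blocks by rate: Meals/first 20 > Park Build/first 14 > Park Build/second 12 > Tree Plant/first 10 > Meals/second 9 > Tree Plant/second 4.
Meals first at 20: fill all 4 → 19 left.
Fill Park Build first block (9 at 14) → 10 left.
Park Build/second (12): +2 → 8 left.
Tree Plant first at 10: fill all 7 → 1 left.
Meals/second: +1 of 7 at 9; pool empty.
Total = 20×4 + 14×9 + 12×2 + 10×7 + 9×1 = 309.

309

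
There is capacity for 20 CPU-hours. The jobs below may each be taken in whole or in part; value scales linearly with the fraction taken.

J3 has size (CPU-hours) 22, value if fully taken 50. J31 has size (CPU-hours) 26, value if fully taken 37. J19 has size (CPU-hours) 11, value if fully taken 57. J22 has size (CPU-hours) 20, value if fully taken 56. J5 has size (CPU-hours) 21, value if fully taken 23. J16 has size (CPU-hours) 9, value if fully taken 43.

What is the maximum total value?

Best value per unit of size first: J19 57/11≈5.18, J16 43/9≈4.78, J22 56/20≈2.8, J3 50/22≈2.27, J31 37/26≈1.42, J5 23/21≈1.1.
All 11 CPU-hours of J19 fit (value 57) — 9 remain.
Take all of J16 (9 CPU-hours, value 43) — 0 CPU-hours left.
Total value = 100.

100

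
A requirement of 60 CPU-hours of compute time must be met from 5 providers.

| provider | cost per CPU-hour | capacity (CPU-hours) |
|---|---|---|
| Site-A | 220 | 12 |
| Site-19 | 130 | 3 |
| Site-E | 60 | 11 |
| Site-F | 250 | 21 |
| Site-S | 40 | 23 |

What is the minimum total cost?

7360

Use providers in increasing cost order.
Site-S at 40: take all 23 CPU-hours — 37 still needed.
Take 11 from Site-E at 60 — need 26 more.
Take 3 from Site-19 at 130 — need 23 more.
Take 12 from Site-A at 220 — need 11 more.
Site-F (250): take the remaining 11 — done.
Cost = 23×40 + 11×60 + 3×130 + 12×220 + 11×250 = 7360.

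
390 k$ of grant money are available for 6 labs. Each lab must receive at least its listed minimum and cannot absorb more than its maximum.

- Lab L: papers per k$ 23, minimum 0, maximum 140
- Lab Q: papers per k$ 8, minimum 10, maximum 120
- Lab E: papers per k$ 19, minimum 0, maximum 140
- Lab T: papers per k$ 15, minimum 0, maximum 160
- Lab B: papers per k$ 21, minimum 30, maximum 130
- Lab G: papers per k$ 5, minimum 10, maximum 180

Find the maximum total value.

7980

Meeting every minimum uses 0+10+0+0+30+10 = 50 k$, leaving 340.
Highest papers per k$ first: Lab L 23 > Lab B 21 > Lab E 19 > Lab T 15 > Lab Q 8 > Lab G 5.
Give Lab L 140 more to hit its cap of 140 — 200 left.
Lab B: +100 to 130 (cap) — 100 left.
Lab E has room for 140 more but only 100 remain, so it gets 100.
Total = 23×140 + 8×10 + 19×100 + 21×130 + 5×10 = 7980.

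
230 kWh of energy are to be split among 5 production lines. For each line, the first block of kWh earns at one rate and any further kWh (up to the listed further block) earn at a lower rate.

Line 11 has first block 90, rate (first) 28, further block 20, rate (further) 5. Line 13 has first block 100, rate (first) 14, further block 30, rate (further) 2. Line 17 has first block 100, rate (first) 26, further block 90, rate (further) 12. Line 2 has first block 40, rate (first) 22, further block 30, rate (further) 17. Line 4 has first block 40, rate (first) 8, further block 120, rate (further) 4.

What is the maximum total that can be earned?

Order all 10 blocks by rate: Line 11/first 28 > Line 17/first 26 > Line 2/first 22 > Line 2/second 17 > Line 13/first 14 > Line 17/second 12 > Line 4/first 8 > Line 11/second 5 > Line 4/second 4 > Line 13/second 2.
Fill Line 11 first block (90 at 28) — 140 left.
Line 17/first (26): +100 — 40 left.
Line 2 first at 22: fill all 40 — 0 left.
Total = 28×90 + 26×100 + 22×40 = 6000.

6000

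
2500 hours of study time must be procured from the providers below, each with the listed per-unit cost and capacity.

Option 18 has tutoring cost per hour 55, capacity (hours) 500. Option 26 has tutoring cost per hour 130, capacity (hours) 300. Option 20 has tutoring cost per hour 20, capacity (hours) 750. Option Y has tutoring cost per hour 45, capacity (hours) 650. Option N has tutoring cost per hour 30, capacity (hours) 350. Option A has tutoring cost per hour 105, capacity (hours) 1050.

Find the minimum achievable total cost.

Use providers in increasing cost order.
Option 20 at 20: take all 750 hours — 1750 still needed.
Option N (30): use full 350 — 1400 hours to go.
Option Y (45): use full 650 — 750 hours to go.
Take 500 from Option 18 at 55 — need 250 more.
Option A at 105: take 250 of its 1050 — requirement met.
Option 26: unused.
Cost = 750×20 + 350×30 + 650×45 + 500×55 + 250×105 = 108500.

108500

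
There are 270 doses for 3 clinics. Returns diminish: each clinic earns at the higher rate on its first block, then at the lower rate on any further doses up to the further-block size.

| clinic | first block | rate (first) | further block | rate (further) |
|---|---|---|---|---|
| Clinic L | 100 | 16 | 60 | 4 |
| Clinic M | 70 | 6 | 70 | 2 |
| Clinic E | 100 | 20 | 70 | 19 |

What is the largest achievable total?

4930

Rank every tier by rate: Clinic E/first 20 > Clinic E/second 19 > Clinic L/first 16 > Clinic M/first 6 > Clinic L/second 4 > Clinic M/second 2.
Clinic E first at 20: fill all 100 ; 170 left.
Clinic E/second (19): +70 ; 100 left.
Clinic L/first (16): +100 ; 0 left.
Total = 20×100 + 19×70 + 16×100 = 4930.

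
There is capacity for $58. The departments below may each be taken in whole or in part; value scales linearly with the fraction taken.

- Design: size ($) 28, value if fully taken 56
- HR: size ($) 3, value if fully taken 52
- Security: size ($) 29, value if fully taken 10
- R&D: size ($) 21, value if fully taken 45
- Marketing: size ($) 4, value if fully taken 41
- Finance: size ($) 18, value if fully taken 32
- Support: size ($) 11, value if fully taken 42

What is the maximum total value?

Best value per unit of size first: HR 52/3≈17.3, Marketing 41/4≈10.2, Support 42/11≈3.82, R&D 45/21≈2.14, Design 56/28≈2, Finance 32/18≈1.78, Security 10/29≈0.345.
HR: take in full, 3 $ for value 52 → 55 left.
Marketing: take in full, 4 $ for value 41 → 51 left.
Support: take in full, 11 $ for value 42 → 40 left.
Take all of R&D (21 $, value 45) → 19 $ left.
Fill the last 19 $ with part of Design: 19/28 of it earns 38.
Total value = 218.

218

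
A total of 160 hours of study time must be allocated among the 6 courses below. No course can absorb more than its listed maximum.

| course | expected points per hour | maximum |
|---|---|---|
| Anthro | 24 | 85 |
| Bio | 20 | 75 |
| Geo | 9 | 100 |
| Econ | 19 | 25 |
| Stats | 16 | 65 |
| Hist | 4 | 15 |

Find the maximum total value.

Highest expected points per hour first: Anthro 24 > Bio 20 > Econ 19 > Stats 16 > Geo 9 > Hist 4.
Anthro: +85 to 85 (cap) ; 75 left.
Give Bio 75 to hit its cap of 75 ; 0 left.
Total = 24×85 + 20×75 = 3540.

3540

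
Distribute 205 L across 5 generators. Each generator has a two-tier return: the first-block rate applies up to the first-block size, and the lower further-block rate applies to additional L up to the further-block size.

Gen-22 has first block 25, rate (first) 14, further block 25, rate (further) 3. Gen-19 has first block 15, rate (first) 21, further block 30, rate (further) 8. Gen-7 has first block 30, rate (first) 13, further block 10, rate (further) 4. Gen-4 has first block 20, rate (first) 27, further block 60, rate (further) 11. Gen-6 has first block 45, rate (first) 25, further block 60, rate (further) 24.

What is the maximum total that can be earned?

4270

Order all 10 blocks by rate: Gen-4/T1 27 > Gen-6/T1 25 > Gen-6/T2 24 > Gen-19/T1 21 > Gen-22/T1 14 > Gen-7/T1 13 > Gen-4/T2 11 > Gen-19/T2 8 > Gen-7/T2 4 > Gen-22/T2 3.
Gen-4/T1 (27): +20 → 185 left.
Gen-6 T1 at 25: fill all 45 → 140 left.
Fill Gen-6 T2 block (60 at 24) → 80 left.
Gen-19 T1 at 21: fill all 15 → 65 left.
Gen-22/T1 (14): +25 → 40 left.
Gen-7/T1 (13): +30 → 10 left.
Gen-4/T2: +10 of 60 at 11; pool empty.
Total = 27×20 + 25×45 + 24×60 + 21×15 + 14×25 + 13×30 + 11×10 = 4270.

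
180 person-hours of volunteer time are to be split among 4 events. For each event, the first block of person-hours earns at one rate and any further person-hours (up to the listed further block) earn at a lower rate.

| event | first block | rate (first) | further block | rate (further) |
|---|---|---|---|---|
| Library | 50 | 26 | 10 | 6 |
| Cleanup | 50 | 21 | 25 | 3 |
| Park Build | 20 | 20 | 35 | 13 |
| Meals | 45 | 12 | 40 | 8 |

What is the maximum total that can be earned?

Rank every tier by rate: Library/T1 26 > Cleanup/T1 21 > Park Build/T1 20 > Park Build/T2 13 > Meals/T1 12 > Meals/T2 8 > Library/T2 6 > Cleanup/T2 3.
Library T1 at 26: fill all 50 ; 130 left.
Cleanup T1 at 21: fill all 50 ; 80 left.
Fill Park Build T1 block (20 at 20) ; 60 left.
Park Build T2 at 13: fill all 35 ; 25 left.
Meals T1 at 12: only 25 left, fill 25.
Total = 26×50 + 21×50 + 20×20 + 13×35 + 12×25 = 3505.

3505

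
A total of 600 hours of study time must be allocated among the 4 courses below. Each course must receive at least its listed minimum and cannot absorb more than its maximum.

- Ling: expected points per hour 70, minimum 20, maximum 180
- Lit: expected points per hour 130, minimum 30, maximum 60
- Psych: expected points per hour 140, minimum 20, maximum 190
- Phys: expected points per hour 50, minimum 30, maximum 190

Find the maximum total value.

55500

Meeting every minimum uses 20+30+20+30 = 100 hours, leaving 500.
Highest expected points per hour first: Psych 140 > Lit 130 > Ling 70 > Phys 50.
Psych: +170 to 190 (cap) ; 330 left.
Give Lit 30 more to hit its cap of 60 ; 300 left.
Ling takes 160 more to reach its cap of 180 ; 140 left.
Phys: +140 (room for 160) → 170. Pool exhausted.
Total = 70×180 + 130×60 + 140×190 + 50×170 = 55500.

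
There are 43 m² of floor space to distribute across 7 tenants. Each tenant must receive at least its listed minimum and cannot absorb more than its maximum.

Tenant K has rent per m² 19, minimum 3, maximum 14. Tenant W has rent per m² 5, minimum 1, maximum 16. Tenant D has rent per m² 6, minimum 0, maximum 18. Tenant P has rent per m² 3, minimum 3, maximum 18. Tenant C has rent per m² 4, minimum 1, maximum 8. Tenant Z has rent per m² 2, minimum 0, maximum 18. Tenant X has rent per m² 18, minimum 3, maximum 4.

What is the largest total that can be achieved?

Meeting every minimum uses 3+1+0+3+1+0+3 = 11 m², leaving 32.
Highest rent per m² first: Tenant K 19 > Tenant X 18 > Tenant D 6 > Tenant W 5 > Tenant C 4 > Tenant P 3 > Tenant Z 2.
Tenant K takes 11 more to reach its cap of 14 ; 21 left.
Give Tenant X 1 more to hit its cap of 4 ; 20 left.
Tenant D takes 18 more to reach its cap of 18 ; 2 left.
Tenant W: +2 (room for 15) → 3. Pool exhausted.
Total = 19×14 + 5×3 + 6×18 + 3×3 + 4×1 + 18×4 = 474.

474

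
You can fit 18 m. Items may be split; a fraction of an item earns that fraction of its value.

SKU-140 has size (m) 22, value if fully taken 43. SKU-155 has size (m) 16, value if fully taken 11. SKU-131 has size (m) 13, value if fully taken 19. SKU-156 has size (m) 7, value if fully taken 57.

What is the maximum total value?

78.5

Rank by value-to-size ratio: SKU-156 57/7≈8.14, SKU-140 43/22≈1.95, SKU-131 19/13≈1.46, SKU-155 11/16≈0.688.
All 7 m of SKU-156 fit (value 57) → 11 remain.
Fill the last 11 m with part of SKU-140: 11/22 of it earns 21.5.
Total value = 78.5.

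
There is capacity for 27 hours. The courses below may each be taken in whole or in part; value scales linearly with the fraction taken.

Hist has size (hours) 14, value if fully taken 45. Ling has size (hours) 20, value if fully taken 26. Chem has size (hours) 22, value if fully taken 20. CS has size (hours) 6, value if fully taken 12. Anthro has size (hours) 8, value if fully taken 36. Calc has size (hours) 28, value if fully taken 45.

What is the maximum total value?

Rank by value-to-size ratio: Anthro 36/8≈4.5, Hist 45/14≈3.21, CS 12/6≈2, Calc 45/28≈1.61, Ling 26/20≈1.3, Chem 20/22≈0.909.
All 8 hours of Anthro fit (value 36) — 19 remain.
Hist: take in full, 14 hours for value 45 — 5 left.
5 hours left: a 5/6 share of CS gives 12×5/6 = 10.
Total value = 91.

91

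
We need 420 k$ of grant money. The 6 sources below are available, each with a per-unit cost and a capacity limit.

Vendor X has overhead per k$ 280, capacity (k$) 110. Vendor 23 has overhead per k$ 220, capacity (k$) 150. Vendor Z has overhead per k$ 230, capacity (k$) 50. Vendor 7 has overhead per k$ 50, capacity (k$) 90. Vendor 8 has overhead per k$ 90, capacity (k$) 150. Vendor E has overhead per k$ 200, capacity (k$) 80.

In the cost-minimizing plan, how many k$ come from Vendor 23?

100

Use sources in increasing cost order.
Vendor 7 (50): use full 90 → 330 k$ to go.
Take 150 from Vendor 8 at 90 → need 180 more.
Vendor E (200): use full 80 → 100 k$ to go.
Vendor 23 (220): take the remaining 100 → done.
Vendor Z, Vendor X: unused.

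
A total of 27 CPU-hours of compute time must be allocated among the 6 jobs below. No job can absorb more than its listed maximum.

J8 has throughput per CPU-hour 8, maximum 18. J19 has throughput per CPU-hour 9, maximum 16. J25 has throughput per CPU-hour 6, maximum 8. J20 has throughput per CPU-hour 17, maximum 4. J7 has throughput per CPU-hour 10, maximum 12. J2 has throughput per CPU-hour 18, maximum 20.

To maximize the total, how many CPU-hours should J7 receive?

Highest throughput per CPU-hour first: J2 18 > J20 17 > J7 10 > J19 9 > J8 8 > J25 6.
Give J2 20 to hit its cap of 20 ; 7 left.
Give J20 4 to hit its cap of 4 ; 3 left.
J7 has room for 12 but only 3 remain, so it gets 3.

3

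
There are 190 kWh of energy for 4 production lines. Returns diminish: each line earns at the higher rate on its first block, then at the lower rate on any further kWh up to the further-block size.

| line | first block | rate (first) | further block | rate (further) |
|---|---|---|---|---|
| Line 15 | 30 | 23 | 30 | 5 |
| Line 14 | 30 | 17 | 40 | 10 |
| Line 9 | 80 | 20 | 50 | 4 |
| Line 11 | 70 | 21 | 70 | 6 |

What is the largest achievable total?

Rank every tier by rate: Line 15/tier1 23 > Line 11/tier1 21 > Line 9/tier1 20 > Line 14/tier1 17 > Line 14/tier2 10 > Line 11/tier2 6 > Line 15/tier2 5 > Line 9/tier2 4.
Line 15/tier1 (23): +30 → 160 left.
Fill Line 11 tier1 block (70 at 21) → 90 left.
Line 9 tier1 at 20: fill all 80 → 10 left.
Line 14 tier1 at 17: only 10 left, fill 10.
Total = 23×30 + 21×70 + 20×80 + 17×10 = 3930.

3930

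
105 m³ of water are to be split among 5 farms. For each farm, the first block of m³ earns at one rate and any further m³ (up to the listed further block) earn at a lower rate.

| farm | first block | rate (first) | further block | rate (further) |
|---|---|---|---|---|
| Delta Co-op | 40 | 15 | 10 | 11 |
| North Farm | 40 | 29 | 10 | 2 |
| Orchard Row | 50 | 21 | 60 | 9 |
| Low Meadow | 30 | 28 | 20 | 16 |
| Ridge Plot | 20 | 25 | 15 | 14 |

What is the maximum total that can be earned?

Rank every tier by rate: North Farm/tier1 29 > Low Meadow/tier1 28 > Ridge Plot/tier1 25 > Orchard Row/tier1 21 > Low Meadow/tier2 16 > Delta Co-op/tier1 15 > Ridge Plot/tier2 14 > Delta Co-op/tier2 11 > Orchard Row/tier2 9 > North Farm/tier2 2.
North Farm tier1 at 29: fill all 40 → 65 left.
Low Meadow/tier1 (28): +30 → 35 left.
Ridge Plot tier1 at 25: fill all 20 → 15 left.
Orchard Row/tier1: +15 of 50 at 21; pool empty.
Total = 29×40 + 28×30 + 25×20 + 21×15 = 2815.

2815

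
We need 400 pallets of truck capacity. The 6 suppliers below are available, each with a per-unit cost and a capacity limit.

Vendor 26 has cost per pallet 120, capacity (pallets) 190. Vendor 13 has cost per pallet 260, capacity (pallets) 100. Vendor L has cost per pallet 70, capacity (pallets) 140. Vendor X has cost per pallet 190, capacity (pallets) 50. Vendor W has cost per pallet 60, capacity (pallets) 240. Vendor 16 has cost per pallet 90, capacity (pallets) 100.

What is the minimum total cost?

Use suppliers in increasing cost order.
Vendor W at 60: take all 240 pallets → 160 still needed.
Vendor L (70): use full 140 → 20 pallets to go.
Take 20 from Vendor 16 at 90 to finish.
Vendor 26, Vendor X, Vendor 13: unused.
Cost = 240×60 + 140×70 + 20×90 = 26000.

26000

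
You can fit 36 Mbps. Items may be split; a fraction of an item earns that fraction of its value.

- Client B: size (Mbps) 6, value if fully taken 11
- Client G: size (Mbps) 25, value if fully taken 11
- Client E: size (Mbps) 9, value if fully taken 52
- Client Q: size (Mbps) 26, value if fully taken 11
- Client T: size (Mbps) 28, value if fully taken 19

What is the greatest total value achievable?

Rank by value-to-size ratio: Client E 52/9≈5.78, Client B 11/6≈1.83, Client T 19/28≈0.679, Client G 11/25≈0.44, Client Q 11/26≈0.423.
Client E: take in full, 9 Mbps for value 52 ; 27 left.
Client B: take in full, 6 Mbps for value 11 ; 21 left.
Fill the last 21 Mbps with part of Client T: 21/28 of it earns 14.25.
Total value = 77.25.

77.25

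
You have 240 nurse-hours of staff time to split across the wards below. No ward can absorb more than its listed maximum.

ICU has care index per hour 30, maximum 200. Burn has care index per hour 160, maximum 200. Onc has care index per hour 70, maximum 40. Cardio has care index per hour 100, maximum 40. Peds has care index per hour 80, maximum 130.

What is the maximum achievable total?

36000

Rank by care index per hour: Burn 160 > Cardio 100 > Peds 80 > Onc 70 > ICU 30.
Burn: +200 to 200 (cap) ; 40 left.
Cardio: +40 to 40 (cap) ; 0 left.
Total = 160×200 + 100×40 = 36000.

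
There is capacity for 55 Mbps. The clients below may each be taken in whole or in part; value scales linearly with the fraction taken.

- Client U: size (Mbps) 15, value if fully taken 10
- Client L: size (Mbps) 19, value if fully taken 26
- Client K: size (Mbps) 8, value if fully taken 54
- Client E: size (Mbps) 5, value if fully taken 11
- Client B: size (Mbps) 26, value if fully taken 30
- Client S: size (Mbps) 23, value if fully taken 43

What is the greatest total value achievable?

134

Sort by value density: Client K 54/8≈6.75, Client E 11/5≈2.2, Client S 43/23≈1.87, Client L 26/19≈1.37, Client B 30/26≈1.15, Client U 10/15≈0.667.
Client K: take in full, 8 Mbps for value 54 — 47 left.
Client E: take in full, 5 Mbps for value 11 — 42 left.
Client S: take in full, 23 Mbps for value 43 — 19 left.
All 19 Mbps of Client L fit (value 26) — 0 remain.
Total value = 134.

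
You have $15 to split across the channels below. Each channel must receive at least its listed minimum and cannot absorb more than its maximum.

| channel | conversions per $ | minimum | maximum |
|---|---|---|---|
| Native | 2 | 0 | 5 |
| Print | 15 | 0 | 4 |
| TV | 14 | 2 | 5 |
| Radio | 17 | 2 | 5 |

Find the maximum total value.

Meeting every minimum uses 0+0+2+2 = 4 $, leaving 11.
Highest conversions per $ first: Radio 17 > Print 15 > TV 14 > Native 2.
Radio: +3 to 5 (cap) ; 8 left.
Give Print 4 more to hit its cap of 4 ; 4 left.
Give TV 3 more to hit its cap of 5 ; 1 left.
Native: +1 (room for 5) → 1. Pool exhausted.
Total = 2×1 + 15×4 + 14×5 + 17×5 = 217.

217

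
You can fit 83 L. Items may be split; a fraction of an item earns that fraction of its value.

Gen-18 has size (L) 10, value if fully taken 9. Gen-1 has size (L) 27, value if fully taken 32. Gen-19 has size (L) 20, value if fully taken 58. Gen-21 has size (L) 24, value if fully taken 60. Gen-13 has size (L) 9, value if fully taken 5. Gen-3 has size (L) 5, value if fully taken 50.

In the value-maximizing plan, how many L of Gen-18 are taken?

Rank by value-to-size ratio: Gen-3 50/5≈10, Gen-19 58/20≈2.9, Gen-21 60/24≈2.5, Gen-1 32/27≈1.19, Gen-18 9/10≈0.9, Gen-13 5/9≈0.556.
Gen-3: take in full, 5 L for value 50 → 78 left.
Take all of Gen-19 (20 L, value 58) → 58 L left.
Gen-21: take in full, 24 L for value 60 → 34 left.
Take all of Gen-1 (27 L, value 32) → 7 L left.
Only 7 L remain; take 7/10 of Gen-18 for value 9×7/10 = 6.3.

7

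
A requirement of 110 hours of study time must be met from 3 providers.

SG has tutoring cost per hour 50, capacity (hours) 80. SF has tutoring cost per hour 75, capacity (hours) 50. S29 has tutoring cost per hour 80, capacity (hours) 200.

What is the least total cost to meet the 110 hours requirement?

Fill from the cheapest provider first.
SG (50): use full 80 — 30 hours to go.
Take 30 from SF at 75 to finish.
S29: unused.
Cost = 80×50 + 30×75 = 6250.

6250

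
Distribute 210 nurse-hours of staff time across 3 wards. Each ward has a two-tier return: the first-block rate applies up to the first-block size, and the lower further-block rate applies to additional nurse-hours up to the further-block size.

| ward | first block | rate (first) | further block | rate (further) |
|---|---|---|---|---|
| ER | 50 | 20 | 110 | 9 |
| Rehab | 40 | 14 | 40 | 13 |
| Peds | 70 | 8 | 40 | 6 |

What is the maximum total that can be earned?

2800

Order all 6 blocks by rate: ER/first 20 > Rehab/first 14 > Rehab/second 13 > ER/second 9 > Peds/first 8 > Peds/second 6.
ER/first (20): +50 → 160 left.
Rehab/first (14): +40 → 120 left.
Rehab/second (13): +40 → 80 left.
ER/second: +80 of 110 at 9; pool empty.
Total = 20×50 + 14×40 + 13×40 + 9×80 = 2800.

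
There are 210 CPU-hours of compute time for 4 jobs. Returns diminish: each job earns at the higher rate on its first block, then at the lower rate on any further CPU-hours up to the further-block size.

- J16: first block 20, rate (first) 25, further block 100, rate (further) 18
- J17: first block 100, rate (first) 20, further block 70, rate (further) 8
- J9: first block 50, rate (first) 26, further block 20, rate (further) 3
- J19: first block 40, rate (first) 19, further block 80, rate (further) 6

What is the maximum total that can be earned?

Treat each block as its own option and order by rate: J9/T1 26 > J16/T1 25 > J17/T1 20 > J19/T1 19 > J16/T2 18 > J17/T2 8 > J19/T2 6 > J9/T2 3.
J9/T1 (26): +50 — 160 left.
J16 T1 at 25: fill all 20 — 140 left.
Fill J17 T1 block (100 at 20) — 40 left.
J19 T1 at 19: fill all 40 — 0 left.
Total = 26×50 + 25×20 + 20×100 + 19×40 = 4560.

4560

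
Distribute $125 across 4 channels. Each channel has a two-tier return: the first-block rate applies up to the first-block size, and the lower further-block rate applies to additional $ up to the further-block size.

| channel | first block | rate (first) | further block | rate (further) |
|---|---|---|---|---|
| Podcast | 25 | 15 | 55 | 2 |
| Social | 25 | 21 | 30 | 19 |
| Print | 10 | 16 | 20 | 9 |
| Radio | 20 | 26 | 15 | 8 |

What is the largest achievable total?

Rank every tier by rate: Radio/tier1 26 > Social/tier1 21 > Social/tier2 19 > Print/tier1 16 > Podcast/tier1 15 > Print/tier2 9 > Radio/tier2 8 > Podcast/tier2 2.
Fill Radio tier1 block (20 at 26) — 105 left.
Fill Social tier1 block (25 at 21) — 80 left.
Fill Social tier2 block (30 at 19) — 50 left.
Fill Print tier1 block (10 at 16) — 40 left.
Podcast/tier1 (15): +25 — 15 left.
Print/tier2: +15 of 20 at 9; pool empty.
Total = 26×20 + 21×25 + 19×30 + 16×10 + 15×25 + 9×15 = 2285.

2285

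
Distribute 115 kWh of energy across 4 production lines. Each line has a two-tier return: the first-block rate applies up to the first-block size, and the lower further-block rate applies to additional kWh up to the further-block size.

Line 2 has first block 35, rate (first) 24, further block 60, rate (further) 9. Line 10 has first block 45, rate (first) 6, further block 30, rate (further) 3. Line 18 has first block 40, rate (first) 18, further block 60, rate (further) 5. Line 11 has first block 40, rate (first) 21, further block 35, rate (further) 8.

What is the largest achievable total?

Rank every tier by rate: Line 2/tier1 24 > Line 11/tier1 21 > Line 18/tier1 18 > Line 2/tier2 9 > Line 11/tier2 8 > Line 10/tier1 6 > Line 18/tier2 5 > Line 10/tier2 3.
Line 2/tier1 (24): +35 → 80 left.
Fill Line 11 tier1 block (40 at 21) → 40 left.
Line 18/tier1 (18): +40 → 0 left.
Total = 24×35 + 21×40 + 18×40 = 2400.

2400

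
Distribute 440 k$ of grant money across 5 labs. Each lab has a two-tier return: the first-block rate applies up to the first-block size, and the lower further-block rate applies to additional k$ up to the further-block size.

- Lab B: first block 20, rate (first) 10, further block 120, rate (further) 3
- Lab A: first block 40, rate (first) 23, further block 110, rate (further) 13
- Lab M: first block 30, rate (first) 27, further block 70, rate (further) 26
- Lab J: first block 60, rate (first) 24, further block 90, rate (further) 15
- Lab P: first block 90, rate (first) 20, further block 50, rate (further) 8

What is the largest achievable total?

8920

Rank every tier by rate: Lab M/first 27 > Lab M/second 26 > Lab J/first 24 > Lab A/first 23 > Lab P/first 20 > Lab J/second 15 > Lab A/second 13 > Lab B/first 10 > Lab P/second 8 > Lab B/second 3.
Fill Lab M first block (30 at 27) ; 410 left.
Fill Lab M second block (70 at 26) ; 340 left.
Lab J first at 24: fill all 60 ; 280 left.
Fill Lab A first block (40 at 23) ; 240 left.
Fill Lab P first block (90 at 20) ; 150 left.
Lab J/second (15): +90 ; 60 left.
Lab A/second: +60 of 110 at 13; pool empty.
Total = 27×30 + 26×70 + 24×60 + 23×40 + 20×90 + 15×90 + 13×60 = 8920.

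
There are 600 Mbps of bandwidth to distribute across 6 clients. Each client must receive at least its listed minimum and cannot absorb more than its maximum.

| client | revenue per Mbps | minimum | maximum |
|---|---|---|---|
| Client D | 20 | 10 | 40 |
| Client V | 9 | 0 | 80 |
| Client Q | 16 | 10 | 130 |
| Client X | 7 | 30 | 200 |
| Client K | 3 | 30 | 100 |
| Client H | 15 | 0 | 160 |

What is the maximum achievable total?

7210

Meeting every minimum uses 10+0+10+30+30+0 = 80 Mbps, leaving 520.
Highest revenue per Mbps first: Client D 20 > Client Q 16 > Client H 15 > Client V 9 > Client X 7 > Client K 3.
Client D takes 30 more to reach its cap of 40 → 490 left.
Client Q takes 120 more to reach its cap of 130 → 370 left.
Client H takes 160 more to reach its cap of 160 → 210 left.
Give Client V 80 more to hit its cap of 80 → 130 left.
Only 130 left; Client X takes them to reach 160.
Total = 20×40 + 9×80 + 16×130 + 7×160 + 3×30 + 15×160 = 7210.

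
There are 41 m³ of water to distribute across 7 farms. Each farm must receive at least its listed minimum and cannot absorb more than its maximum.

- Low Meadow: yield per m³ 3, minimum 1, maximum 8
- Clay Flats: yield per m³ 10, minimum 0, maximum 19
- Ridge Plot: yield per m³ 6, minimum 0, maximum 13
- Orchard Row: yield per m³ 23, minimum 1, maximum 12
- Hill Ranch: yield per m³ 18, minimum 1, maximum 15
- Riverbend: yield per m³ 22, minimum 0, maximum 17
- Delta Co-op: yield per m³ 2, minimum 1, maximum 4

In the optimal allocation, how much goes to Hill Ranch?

Meeting every minimum uses 1+0+0+1+1+0+1 = 4 m³, leaving 37.
Highest yield per m³ first: Orchard Row 23 > Riverbend 22 > Hill Ranch 18 > Clay Flats 10 > Ridge Plot 6 > Low Meadow 3 > Delta Co-op 2.
Orchard Row takes 11 more to reach its cap of 12 → 26 left.
Riverbend: +17 to 17 (cap) → 9 left.
Hill Ranch: +9 (room for 14) → 10. Pool exhausted.

10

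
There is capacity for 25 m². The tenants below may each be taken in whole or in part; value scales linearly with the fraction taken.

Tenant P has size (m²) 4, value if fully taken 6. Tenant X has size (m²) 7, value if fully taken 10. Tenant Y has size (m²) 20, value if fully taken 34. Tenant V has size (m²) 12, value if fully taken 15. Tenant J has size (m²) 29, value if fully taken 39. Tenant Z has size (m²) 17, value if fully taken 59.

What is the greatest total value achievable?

Best value per unit of size first: Tenant Z 59/17≈3.47, Tenant Y 34/20≈1.7, Tenant P 6/4≈1.5, Tenant X 10/7≈1.43, Tenant J 39/29≈1.34, Tenant V 15/12≈1.25.
Tenant Z: take in full, 17 m² for value 59 — 8 left.
Fill the last 8 m² with part of Tenant Y: 8/20 of it earns 13.6.
Total value = 72.6.

72.6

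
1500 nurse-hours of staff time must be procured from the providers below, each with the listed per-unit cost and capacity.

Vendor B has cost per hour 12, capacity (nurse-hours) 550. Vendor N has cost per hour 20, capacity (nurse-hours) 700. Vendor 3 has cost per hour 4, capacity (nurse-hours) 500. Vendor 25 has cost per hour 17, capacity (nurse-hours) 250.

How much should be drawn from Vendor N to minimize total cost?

200

Cheapest first:
Take 500 from Vendor 3 at 4 — need 1000 more.
Take 550 from Vendor B at 12 — need 450 more.
Vendor 25 (17): use full 250 — 200 nurse-hours to go.
Vendor N (20): take the remaining 200 — done.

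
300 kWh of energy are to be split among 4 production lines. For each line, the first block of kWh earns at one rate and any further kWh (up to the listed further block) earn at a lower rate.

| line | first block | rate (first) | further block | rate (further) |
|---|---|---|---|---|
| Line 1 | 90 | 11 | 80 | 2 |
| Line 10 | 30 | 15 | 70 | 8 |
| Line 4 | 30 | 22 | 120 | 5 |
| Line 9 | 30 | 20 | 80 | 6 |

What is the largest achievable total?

Order all 8 blocks by rate: Line 4/first 22 > Line 9/first 20 > Line 10/first 15 > Line 1/first 11 > Line 10/second 8 > Line 9/second 6 > Line 4/second 5 > Line 1/second 2.
Fill Line 4 first block (30 at 22) → 270 left.
Line 9/first (20): +30 → 240 left.
Line 10/first (15): +30 → 210 left.
Line 1/first (11): +90 → 120 left.
Line 10 second at 8: fill all 70 → 50 left.
50 remain; put them into Line 9 second at 6.
Total = 22×30 + 20×30 + 15×30 + 11×90 + 8×70 + 6×50 = 3560.

3560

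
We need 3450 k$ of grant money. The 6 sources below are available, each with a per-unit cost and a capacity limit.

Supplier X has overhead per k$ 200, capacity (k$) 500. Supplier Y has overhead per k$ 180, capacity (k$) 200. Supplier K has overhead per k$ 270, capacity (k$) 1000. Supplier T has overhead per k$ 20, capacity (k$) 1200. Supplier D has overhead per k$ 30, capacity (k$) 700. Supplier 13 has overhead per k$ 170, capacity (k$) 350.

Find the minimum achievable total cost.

375500

Fill from the cheapest source first.
Take 1200 from Supplier T at 20 ; need 2250 more.
Supplier D (30): use full 700 ; 1550 k$ to go.
Take 350 from Supplier 13 at 170 ; need 1200 more.
Supplier Y at 180: take all 200 k$ ; 1000 still needed.
Take 500 from Supplier X at 200 ; need 500 more.
Supplier K at 270: take 500 of its 1000 ; requirement met.
Cost = 1200×20 + 700×30 + 350×170 + 200×180 + 500×200 + 500×270 = 375500.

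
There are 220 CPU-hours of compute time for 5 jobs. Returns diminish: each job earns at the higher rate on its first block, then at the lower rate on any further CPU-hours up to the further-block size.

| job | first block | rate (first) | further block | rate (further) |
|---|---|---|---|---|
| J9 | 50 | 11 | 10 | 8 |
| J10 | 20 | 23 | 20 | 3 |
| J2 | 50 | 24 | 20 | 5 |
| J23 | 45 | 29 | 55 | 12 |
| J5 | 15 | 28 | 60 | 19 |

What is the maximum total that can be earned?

Treat each block as its own option and order by rate: J23/T1 29 > J5/T1 28 > J2/T1 24 > J10/T1 23 > J5/T2 19 > J23/T2 12 > J9/T1 11 > J9/T2 8 > J2/T2 5 > J10/T2 3.
J23 T1 at 29: fill all 45 → 175 left.
Fill J5 T1 block (15 at 28) → 160 left.
Fill J2 T1 block (50 at 24) → 110 left.
Fill J10 T1 block (20 at 23) → 90 left.
J5/T2 (19): +60 → 30 left.
J23 T2 at 12: only 30 left, fill 30.
Total = 29×45 + 28×15 + 24×50 + 23×20 + 19×60 + 12×30 = 4885.

4885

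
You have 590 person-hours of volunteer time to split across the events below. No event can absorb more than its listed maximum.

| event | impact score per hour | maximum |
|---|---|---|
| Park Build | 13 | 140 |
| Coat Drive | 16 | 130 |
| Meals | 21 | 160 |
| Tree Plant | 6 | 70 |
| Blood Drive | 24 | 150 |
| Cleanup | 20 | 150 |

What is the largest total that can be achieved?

Order the events by impact score per hour: Blood Drive 24 > Meals 21 > Cleanup 20 > Coat Drive 16 > Park Build 13 > Tree Plant 6.
Blood Drive takes 150 to reach its cap of 150 — 440 left.
Meals takes 160 to reach its cap of 160 — 280 left.
Give Cleanup 150 to hit its cap of 150 — 130 left.
Coat Drive takes 130 to reach its cap of 130 — 0 left.
Total = 16×130 + 21×160 + 24×150 + 20×150 = 12040.

12040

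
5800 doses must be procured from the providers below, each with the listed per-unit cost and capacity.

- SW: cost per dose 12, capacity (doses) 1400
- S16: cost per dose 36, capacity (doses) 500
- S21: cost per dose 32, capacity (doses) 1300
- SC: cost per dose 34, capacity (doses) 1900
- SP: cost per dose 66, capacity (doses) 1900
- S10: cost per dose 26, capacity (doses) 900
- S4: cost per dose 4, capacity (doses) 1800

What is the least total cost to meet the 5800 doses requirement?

Fill from the cheapest provider first.
S4 (4): use full 1800 — 4000 doses to go.
SW at 12: take all 1400 doses — 2600 still needed.
S10 at 26: take all 900 doses — 1700 still needed.
S21 (32): use full 1300 — 400 doses to go.
SC (34): take the remaining 400 — done.
S16, SP: unused.
Cost = 1800×4 + 1400×12 + 900×26 + 1300×32 + 400×34 = 102600.

102600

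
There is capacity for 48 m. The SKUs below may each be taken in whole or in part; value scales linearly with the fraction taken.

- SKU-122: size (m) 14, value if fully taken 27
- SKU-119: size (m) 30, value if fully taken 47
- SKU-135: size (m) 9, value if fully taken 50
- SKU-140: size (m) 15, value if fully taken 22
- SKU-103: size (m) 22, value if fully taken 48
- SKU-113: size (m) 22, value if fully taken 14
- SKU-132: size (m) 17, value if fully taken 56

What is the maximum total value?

Rank by value-to-size ratio: SKU-135 50/9≈5.56, SKU-132 56/17≈3.29, SKU-103 48/22≈2.18, SKU-122 27/14≈1.93, SKU-119 47/30≈1.57, SKU-140 22/15≈1.47, SKU-113 14/22≈0.636.
All 9 m of SKU-135 fit (value 50) → 39 remain.
Take all of SKU-132 (17 m, value 56) → 22 m left.
Take all of SKU-103 (22 m, value 48) → 0 m left.
Total value = 154.

154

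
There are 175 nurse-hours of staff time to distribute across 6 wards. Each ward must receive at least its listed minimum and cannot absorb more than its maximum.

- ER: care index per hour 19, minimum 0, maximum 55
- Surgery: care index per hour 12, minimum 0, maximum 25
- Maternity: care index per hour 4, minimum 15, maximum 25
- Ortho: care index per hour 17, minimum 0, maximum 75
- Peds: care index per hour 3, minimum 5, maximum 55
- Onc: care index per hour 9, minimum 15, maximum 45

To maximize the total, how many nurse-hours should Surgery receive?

Meeting every minimum uses 0+0+15+0+5+15 = 35 nurse-hours, leaving 140.
Rank by care index per hour: ER 19 > Ortho 17 > Surgery 12 > Onc 9 > Maternity 4 > Peds 3.
ER takes 55 more to reach its cap of 55 — 85 left.
Ortho takes 75 more to reach its cap of 75 — 10 left.
Surgery has room for 25 more but only 10 remain, so it gets 10.

10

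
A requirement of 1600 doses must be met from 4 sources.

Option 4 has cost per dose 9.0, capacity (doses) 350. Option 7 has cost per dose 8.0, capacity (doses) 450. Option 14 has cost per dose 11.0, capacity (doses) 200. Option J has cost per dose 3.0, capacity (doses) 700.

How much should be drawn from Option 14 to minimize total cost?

Fill from the cheapest source first.
Option J at 3.0: take all 700 doses → 900 still needed.
Option 7 at 8.0: take all 450 doses → 450 still needed.
Take 350 from Option 4 at 9.0 → need 100 more.
Take 100 from Option 14 at 11.0 to finish.

100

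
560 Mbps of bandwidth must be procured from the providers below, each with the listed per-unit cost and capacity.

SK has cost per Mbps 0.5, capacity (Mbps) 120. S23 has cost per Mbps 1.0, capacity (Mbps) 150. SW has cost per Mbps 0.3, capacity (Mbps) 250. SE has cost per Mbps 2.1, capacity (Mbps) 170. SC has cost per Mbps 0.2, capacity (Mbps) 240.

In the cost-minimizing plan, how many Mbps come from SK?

Use providers in increasing cost order.
SC (0.2): use full 240 — 320 Mbps to go.
Take 250 from SW at 0.3 — need 70 more.
SK (0.5): take the remaining 70 — done.
S23, SE: unused.

70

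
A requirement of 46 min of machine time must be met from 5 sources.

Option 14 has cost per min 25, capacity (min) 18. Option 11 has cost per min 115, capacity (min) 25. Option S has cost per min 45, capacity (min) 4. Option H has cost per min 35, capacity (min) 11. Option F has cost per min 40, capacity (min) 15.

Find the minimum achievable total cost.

Use sources in increasing cost order.
Take 18 from Option 14 at 25 ; need 28 more.
Option H (35): use full 11 ; 17 min to go.
Take 15 from Option F at 40 ; need 2 more.
Option S (45): take the remaining 2 ; done.
Option 11: unused.
Cost = 18×25 + 11×35 + 15×40 + 2×45 = 1525.

1525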